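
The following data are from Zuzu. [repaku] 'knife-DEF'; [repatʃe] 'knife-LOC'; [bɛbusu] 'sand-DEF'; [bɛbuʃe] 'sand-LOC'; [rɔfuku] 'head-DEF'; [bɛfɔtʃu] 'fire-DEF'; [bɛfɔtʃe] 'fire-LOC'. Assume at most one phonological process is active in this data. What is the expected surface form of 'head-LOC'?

[rɔfutʃe]

'knife' shows [k] ~ [tʃ] at the end of the stem ([repaku] vs [repatʃe]).
The stem 'fire' ([bɛfɔtʃu], [bɛfɔtʃe]) shows [tʃ] unchanged in both environments, so [tʃ] cannot be basic with [k] derived before the DEF suffix.
So /k/ is underlying, and a rule of palatalization before a front vowel — /k/ and /s/ become palato-alveolar [tʃ] and [ʃ] before a front vowel — gives [tʃ].
From [rɔfuku] the stem 'head' is /rɔfuk/; before a front vowel this yields [rɔfutʃe].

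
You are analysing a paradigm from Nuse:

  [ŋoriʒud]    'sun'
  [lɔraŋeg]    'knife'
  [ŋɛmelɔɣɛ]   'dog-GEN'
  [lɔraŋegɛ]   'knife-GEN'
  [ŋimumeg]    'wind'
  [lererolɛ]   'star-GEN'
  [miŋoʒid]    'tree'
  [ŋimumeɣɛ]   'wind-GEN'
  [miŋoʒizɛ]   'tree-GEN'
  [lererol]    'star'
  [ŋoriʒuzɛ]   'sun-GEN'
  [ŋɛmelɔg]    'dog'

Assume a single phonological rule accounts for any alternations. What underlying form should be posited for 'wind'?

In [ŋimumeg] and [ŋimumeɣɛ] the final segment of 'wind' alternates: [g] ~ [ɣ].
The stem 'knife' ([lɔraŋeg], [lɔraŋegɛ]) shows [g] unchanged in both environments, so [g] cannot be basic with [ɣ] derived before the GEN suffix.
The alternation reflects word-final hardening: voiced fricatives become stops word-finally. /ɣ/ is underlying.
The underlying form of 'wind' is therefore /ŋimumeɣ/.

/ŋimumeɣ/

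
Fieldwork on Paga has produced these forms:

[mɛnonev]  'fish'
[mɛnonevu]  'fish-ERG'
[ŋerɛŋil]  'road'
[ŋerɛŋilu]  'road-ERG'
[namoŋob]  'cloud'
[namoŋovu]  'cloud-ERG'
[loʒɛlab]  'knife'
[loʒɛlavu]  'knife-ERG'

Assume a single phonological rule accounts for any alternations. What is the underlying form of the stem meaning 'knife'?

'knife' shows [b] ~ [v] at the end of the stem ([loʒɛlab] vs [loʒɛlavu]).
The stem 'fish' ([mɛnonev], [mɛnonevu]) shows [v] unchanged in both environments, so [v] cannot be basic with [b] derived in isolation.
The alternation reflects intervocalic spirantization: voiced stops become fricatives between vowels. /b/ is underlying.
So 'knife' = /loʒɛlab/.

/loʒɛlab/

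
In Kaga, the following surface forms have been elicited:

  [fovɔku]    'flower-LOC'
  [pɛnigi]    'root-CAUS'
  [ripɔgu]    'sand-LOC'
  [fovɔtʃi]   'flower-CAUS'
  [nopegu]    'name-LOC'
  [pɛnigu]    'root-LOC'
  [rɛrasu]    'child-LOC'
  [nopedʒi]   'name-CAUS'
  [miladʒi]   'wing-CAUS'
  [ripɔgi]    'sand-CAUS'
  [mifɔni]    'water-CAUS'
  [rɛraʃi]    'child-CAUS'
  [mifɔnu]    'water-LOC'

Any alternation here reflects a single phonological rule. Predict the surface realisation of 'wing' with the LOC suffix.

[milagu]

'name' shows [dʒ] ~ [g] at the end of the stem ([nopedʒi] vs [nopegu]).
But 'sand' keeps [g] in both environments ([ripɔgi], [ripɔgu]), so there is no rule changing /g/ to [dʒ] before the CAUS suffix.
So /dʒ/ is underlying, and a rule of depalatalization — palato-alveolar /tʃ/, /dʒ/ and /ʃ/ become [k], [g] and [s] when no front vowel follows — gives [g].
From [miladʒi] the stem 'wing' is /miladʒ/; when no front vowel follows this yields [milagu].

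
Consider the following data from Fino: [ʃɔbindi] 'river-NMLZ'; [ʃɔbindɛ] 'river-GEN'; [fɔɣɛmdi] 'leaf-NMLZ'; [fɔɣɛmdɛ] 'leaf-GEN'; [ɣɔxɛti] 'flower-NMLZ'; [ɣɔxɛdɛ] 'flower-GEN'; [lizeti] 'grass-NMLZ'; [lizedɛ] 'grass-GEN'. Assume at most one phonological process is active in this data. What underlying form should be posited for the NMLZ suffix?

The NMLZ morpheme has two allomorphs, [-di] and [-ti].
By contrast the GEN suffix keeps its initial [d] throughout — that segment must be underlying.
So the underlying form is /-ti/, and voiceless stops become voiced after a nasal.

/-ti/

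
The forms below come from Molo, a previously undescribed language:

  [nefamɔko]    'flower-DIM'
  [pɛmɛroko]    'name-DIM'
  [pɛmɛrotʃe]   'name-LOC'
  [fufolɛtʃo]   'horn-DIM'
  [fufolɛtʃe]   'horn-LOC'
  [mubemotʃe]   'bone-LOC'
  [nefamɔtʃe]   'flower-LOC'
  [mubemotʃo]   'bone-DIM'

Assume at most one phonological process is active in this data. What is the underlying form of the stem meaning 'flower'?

'flower' shows [k] ~ [tʃ] at the end of the stem ([nefamɔko] vs [nefamɔtʃe]).
But 'horn' keeps [tʃ] in both environments ([fufolɛtʃo], [fufolɛtʃe]), so there is no rule changing /tʃ/ to [k] before the DIM suffix.
So /k/ is underlying, and a rule of palatalization before a front vowel — /k/ becomes palato-alveolar [tʃ] before a front vowel — gives [tʃ].
So 'flower' = /nefamɔk/.

/nefamɔk/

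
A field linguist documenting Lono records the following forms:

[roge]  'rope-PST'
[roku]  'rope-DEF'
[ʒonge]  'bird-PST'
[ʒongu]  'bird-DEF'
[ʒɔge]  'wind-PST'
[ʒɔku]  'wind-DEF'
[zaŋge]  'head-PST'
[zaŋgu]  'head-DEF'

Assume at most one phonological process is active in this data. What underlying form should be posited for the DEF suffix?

/-ku/

The DEF morpheme has two allomorphs, [-gu] and [-ku].
By contrast the PST suffix keeps its initial [g] throughout — that segment must be underlying.
The DEF suffix is therefore /-ku/ underlyingly, with post-nasal voicing: voiceless stops become voiced after a nasal.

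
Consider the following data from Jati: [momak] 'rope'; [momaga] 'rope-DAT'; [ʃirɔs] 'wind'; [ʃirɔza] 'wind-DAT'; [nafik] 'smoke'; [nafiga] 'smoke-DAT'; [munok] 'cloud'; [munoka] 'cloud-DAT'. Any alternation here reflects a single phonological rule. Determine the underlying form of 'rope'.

'rope' shows [k] ~ [g] at the end of the stem ([momak] vs [momaga]).
If /k/ were underlying and a rule turned it into [g] before the DAT suffix, 'cloud' would also alternate; but it has [k] in both [munok] and [munoka].
So /g/ is underlying, and a rule of word-final obstruent devoicing — voiced obstruents become voiceless word-finally — gives [k].

/momag/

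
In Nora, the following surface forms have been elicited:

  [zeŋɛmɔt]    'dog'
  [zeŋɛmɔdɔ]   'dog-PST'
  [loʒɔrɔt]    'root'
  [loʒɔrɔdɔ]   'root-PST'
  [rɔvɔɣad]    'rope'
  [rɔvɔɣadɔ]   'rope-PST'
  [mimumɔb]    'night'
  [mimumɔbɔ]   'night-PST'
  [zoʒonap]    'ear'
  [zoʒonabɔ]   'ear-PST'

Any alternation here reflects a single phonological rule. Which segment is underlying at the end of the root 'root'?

In [loʒɔrɔt] and [loʒɔrɔdɔ] the final segment of 'root' alternates: [t] ~ [d].
But 'rope' keeps [d] in both environments ([rɔvɔɣad], [rɔvɔɣadɔ]), so there is no rule changing /d/ to [t] in isolation.
So /t/ is underlying, and a rule of intervocalic voicing — voiceless stops become voiced between vowels — gives [d].

/t/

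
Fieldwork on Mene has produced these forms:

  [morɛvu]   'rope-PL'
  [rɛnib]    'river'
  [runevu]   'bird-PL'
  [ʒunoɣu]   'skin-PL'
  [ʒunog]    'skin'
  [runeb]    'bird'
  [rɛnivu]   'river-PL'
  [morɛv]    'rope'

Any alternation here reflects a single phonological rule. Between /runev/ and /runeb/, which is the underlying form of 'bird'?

/runeb/

In [runevu] and [runeb] the final segment of 'bird' alternates: [v] ~ [b].
But 'rope' keeps [v] in both environments ([morɛvu], [morɛv]), so there is no rule changing /v/ to [b] in isolation.
So /b/ is underlying, and a rule of intervocalic spirantization — voiced stops become fricatives between vowels — gives [v].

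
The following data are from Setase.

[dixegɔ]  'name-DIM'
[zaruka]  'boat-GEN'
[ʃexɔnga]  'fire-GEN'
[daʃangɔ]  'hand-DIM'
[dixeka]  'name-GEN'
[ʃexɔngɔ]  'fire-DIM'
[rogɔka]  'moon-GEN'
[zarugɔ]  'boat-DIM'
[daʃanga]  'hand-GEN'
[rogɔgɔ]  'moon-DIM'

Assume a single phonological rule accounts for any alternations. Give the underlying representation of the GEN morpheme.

/-ka/

The GEN suffix surfaces as [-ga] and [-ka], depending on the final segment of the stem.
The DIM suffix, which begins with [g], is invariant after every stem; so [g] is not altered by any rule here.
The GEN suffix is therefore /-ka/ underlyingly, with post-nasal voicing: voiceless stops become voiced after a nasal.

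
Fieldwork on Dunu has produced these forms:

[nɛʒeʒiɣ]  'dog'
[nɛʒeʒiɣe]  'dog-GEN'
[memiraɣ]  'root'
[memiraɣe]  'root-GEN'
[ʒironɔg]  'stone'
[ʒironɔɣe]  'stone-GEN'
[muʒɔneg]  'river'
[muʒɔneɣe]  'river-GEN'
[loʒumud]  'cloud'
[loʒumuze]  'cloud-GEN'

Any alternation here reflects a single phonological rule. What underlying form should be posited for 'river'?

The root 'river' surfaces as [muʒɔneg] and [muʒɔneɣe], with a stem-final [g] ~ [ɣ] alternation.
Compare 'root', with invariant [ɣ] in [memiraɣ] and [memiraɣe]: an analysis with underlying /ɣ/ and a rule producing [g] in isolation would wrongly predict alternation here too.
The alternation reflects intervocalic spirantization: voiced stops become fricatives between vowels. /g/ is underlying.

/muʒɔneg/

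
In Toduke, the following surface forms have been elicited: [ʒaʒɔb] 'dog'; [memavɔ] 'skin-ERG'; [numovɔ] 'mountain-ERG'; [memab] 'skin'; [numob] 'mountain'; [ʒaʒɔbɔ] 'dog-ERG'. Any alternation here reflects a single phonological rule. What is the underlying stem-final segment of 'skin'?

/v/

The root 'skin' surfaces as [memab] and [memavɔ], with a stem-final [b] ~ [v] alternation.
If /b/ were underlying and a rule turned it into [v] before the ERG suffix, 'dog' would also alternate; but it has [b] in both [ʒaʒɔb] and [ʒaʒɔbɔ].
So /v/ is underlying, and a rule of word-final hardening — voiced fricatives become stops word-finally — gives [b].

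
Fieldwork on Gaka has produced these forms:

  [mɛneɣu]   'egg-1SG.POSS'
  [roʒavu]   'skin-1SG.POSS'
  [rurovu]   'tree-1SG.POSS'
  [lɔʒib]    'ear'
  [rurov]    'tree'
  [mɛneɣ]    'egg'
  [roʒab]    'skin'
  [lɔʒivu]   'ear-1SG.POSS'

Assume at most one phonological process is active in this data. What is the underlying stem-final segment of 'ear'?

/b/

The root 'ear' surfaces as [lɔʒib] and [lɔʒivu], with a stem-final [b] ~ [v] alternation.
But 'tree' keeps [v] in both environments ([rurov], [rurovu]), so there is no rule changing /v/ to [b] in isolation.
So /b/ is underlying, and a rule of intervocalic spirantization — voiced stops become fricatives between vowels — gives [v].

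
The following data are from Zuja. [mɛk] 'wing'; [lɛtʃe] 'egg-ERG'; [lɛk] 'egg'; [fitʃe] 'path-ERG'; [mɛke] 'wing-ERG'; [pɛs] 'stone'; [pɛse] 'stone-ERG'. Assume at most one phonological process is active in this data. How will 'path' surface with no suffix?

[fik]

The stem for 'egg' ends in [k] in [lɛk] but [tʃ] in [lɛtʃe].
The stem 'wing' ([mɛk], [mɛke]) shows [k] unchanged in both environments, so [k] cannot be basic with [tʃ] derived before the ERG suffix.
Therefore /tʃ/ is basic and [k] is derived by depalatalization (palato-alveolar /tʃ/ becomes [k] when no front vowel follows).
From [fitʃe] the stem 'path' is /fitʃ/; when no front vowel follows this yields [fik].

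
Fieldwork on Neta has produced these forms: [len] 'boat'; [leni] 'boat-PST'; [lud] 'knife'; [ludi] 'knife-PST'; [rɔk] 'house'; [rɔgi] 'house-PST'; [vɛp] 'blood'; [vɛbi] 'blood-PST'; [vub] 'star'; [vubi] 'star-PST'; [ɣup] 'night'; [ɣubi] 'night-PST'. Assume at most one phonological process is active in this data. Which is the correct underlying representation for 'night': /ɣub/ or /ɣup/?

/ɣup/

The root 'night' surfaces as [ɣup] and [ɣubi], with a stem-final [p] ~ [b] alternation.
But 'star' keeps [b] in both environments ([vub], [vubi]), so there is no rule changing /b/ to [p] in isolation.
The alternation reflects intervocalic voicing: voiceless stops become voiced between vowels. /p/ is underlying.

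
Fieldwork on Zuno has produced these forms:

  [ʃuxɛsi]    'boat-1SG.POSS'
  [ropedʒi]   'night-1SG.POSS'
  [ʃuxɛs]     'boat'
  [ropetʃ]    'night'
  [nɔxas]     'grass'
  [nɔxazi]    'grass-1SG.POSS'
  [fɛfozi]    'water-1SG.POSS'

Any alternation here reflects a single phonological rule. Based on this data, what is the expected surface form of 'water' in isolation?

[fɛfos]

In [nɔxas] and [nɔxazi] the final segment of 'grass' alternates: [s] ~ [z].
The stem 'boat' ([ʃuxɛs], [ʃuxɛsi]) shows [s] unchanged in both environments, so [s] cannot be basic with [z] derived before the 1SG.POSS suffix.
The underlying segment must be /z/; voiced obstruents become voiceless word-finally, yielding [s] there.
The one attested form of 'water', [fɛfozi], shows underlying /fɛfoz/. Applying the same rule word-finally gives [fɛfos].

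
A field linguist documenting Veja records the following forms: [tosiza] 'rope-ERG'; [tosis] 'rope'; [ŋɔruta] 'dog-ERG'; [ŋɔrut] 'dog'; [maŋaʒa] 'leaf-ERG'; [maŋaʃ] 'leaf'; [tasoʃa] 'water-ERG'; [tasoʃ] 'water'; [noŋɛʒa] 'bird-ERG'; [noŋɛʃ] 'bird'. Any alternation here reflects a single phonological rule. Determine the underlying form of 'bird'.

/noŋɛʒ/

The root 'bird' surfaces as [noŋɛʒa] and [noŋɛʃ], with a stem-final [ʒ] ~ [ʃ] alternation.
But 'water' keeps [ʃ] in both environments ([tasoʃa], [tasoʃ]), so there is no rule changing /ʃ/ to [ʒ] before the ERG suffix.
So /ʒ/ is underlying, and a rule of word-final obstruent devoicing — voiced obstruents become voiceless word-finally — gives [ʃ].
The underlying form of 'bird' is therefore /noŋɛʒ/.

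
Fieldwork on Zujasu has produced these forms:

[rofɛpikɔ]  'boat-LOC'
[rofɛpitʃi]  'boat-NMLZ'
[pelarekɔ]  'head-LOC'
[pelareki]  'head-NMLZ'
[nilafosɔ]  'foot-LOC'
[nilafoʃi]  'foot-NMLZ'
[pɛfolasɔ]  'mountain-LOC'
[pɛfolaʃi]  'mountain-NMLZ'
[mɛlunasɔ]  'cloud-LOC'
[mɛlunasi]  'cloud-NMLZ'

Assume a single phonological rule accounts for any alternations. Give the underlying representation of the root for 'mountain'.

/pɛfolaʃ/

The root 'mountain' surfaces as [pɛfolasɔ] and [pɛfolaʃi], with a stem-final [s] ~ [ʃ] alternation.
Compare 'cloud', with invariant [s] in [mɛlunasɔ] and [mɛlunasi]: an analysis with underlying /s/ and a rule producing [ʃ] before the NMLZ suffix would wrongly predict alternation here too.
The underlying segment must be /ʃ/; palato-alveolar /tʃ/ and /ʃ/ become [k] and [s] when no front vowel follows, yielding [s] there.
Hence 'mountain' is /pɛfolaʃ/ underlyingly.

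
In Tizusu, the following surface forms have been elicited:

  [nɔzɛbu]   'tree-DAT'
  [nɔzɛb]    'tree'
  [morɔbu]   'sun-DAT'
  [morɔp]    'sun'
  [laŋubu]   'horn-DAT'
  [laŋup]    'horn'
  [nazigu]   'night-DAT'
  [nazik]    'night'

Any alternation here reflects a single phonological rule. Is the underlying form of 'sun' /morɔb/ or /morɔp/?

/morɔp/

'sun' shows [b] ~ [p] at the end of the stem ([morɔbu] vs [morɔp]).
The stem 'tree' ([nɔzɛbu], [nɔzɛb]) shows [b] unchanged in both environments, so [b] cannot be basic with [p] derived in isolation.
The alternation reflects intervocalic voicing: voiceless stops become voiced between vowels. /p/ is underlying.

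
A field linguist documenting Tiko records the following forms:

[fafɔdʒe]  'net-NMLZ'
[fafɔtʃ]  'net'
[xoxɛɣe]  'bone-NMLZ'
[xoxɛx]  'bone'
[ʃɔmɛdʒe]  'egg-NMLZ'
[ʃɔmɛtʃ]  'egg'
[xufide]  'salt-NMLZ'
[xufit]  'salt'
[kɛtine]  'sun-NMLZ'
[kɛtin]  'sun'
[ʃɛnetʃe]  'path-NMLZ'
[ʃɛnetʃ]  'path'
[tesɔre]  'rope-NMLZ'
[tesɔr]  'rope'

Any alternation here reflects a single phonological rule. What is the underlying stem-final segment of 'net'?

In [fafɔdʒe] and [fafɔtʃ] the final segment of 'net' alternates: [dʒ] ~ [tʃ].
Compare 'path', with invariant [tʃ] in [ʃɛnetʃe] and [ʃɛnetʃ]: an analysis with underlying /tʃ/ and a rule producing [dʒ] before the NMLZ suffix would wrongly predict alternation here too.
So /dʒ/ is underlying, and a rule of word-final obstruent devoicing — voiced obstruents become voiceless word-finally — gives [tʃ].

/dʒ/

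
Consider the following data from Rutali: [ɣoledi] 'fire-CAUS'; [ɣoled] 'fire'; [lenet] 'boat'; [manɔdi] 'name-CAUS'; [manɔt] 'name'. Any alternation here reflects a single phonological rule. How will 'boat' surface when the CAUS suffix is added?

[lenedi]

'name' shows [d] ~ [t] at the end of the stem ([manɔdi] vs [manɔt]).
Compare 'fire', with invariant [d] in [ɣoledi] and [ɣoled]: an analysis with underlying /d/ and a rule producing [t] in isolation would wrongly predict alternation here too.
The alternation reflects intervocalic voicing: voiceless stops become voiced between vowels. /t/ is underlying.
The one attested form of 'boat', [lenet], shows underlying /lenet/. Applying the same rule between vowels gives [lenedi].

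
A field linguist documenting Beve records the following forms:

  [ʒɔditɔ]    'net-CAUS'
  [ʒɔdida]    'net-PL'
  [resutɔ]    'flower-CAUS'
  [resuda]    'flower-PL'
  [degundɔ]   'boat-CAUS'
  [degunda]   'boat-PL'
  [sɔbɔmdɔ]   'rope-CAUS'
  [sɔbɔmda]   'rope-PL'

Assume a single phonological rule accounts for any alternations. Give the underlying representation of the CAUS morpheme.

The CAUS suffix surfaces as [-dɔ] and [-tɔ], depending on the final segment of the stem.
By contrast the PL suffix keeps its initial [d] throughout — that segment must be underlying.
So the underlying form is /-tɔ/, and voiceless stops become voiced after a nasal.

/-tɔ/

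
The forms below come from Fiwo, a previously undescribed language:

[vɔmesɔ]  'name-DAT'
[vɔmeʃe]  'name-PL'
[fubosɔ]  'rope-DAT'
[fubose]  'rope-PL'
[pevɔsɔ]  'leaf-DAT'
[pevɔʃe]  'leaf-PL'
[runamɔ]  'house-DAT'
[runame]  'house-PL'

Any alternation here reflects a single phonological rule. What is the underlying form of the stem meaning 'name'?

/vɔmeʃ/

The stem for 'name' ends in [s] in [vɔmesɔ] but [ʃ] in [vɔmeʃe].
Compare 'rope', with invariant [s] in [fubosɔ] and [fubose]: an analysis with underlying /s/ and a rule producing [ʃ] before the PL suffix would wrongly predict alternation here too.
Therefore /ʃ/ is basic and [s] is derived by depalatalization (palato-alveolar /ʃ/ becomes [s] when no front vowel follows).
The underlying form of 'name' is therefore /vɔmeʃ/.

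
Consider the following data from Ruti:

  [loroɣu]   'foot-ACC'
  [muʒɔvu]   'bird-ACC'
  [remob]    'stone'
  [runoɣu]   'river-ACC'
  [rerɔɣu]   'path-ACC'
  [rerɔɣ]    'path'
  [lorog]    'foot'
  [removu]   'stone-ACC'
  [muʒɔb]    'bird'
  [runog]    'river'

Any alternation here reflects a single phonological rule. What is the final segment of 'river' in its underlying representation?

/g/

The stem for 'river' ends in [g] in [runog] but [ɣ] in [runoɣu].
If /ɣ/ were underlying and a rule turned it into [g] in isolation, 'path' would also alternate; but it has [ɣ] in both [rerɔɣ] and [rerɔɣu].
Therefore /g/ is basic and [ɣ] is derived by intervocalic spirantization (voiced stops become fricatives between vowels).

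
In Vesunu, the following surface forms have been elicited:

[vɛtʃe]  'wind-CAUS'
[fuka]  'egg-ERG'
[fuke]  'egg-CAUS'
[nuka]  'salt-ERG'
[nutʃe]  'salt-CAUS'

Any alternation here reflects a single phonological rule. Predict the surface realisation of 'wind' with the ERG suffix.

[vɛka]

The stem for 'salt' ends in [k] in [nuka] but [tʃ] in [nutʃe].
The stem 'egg' ([fuka], [fuke]) shows [k] unchanged in both environments, so [k] cannot be basic with [tʃ] derived before the CAUS suffix.
The underlying segment must be /tʃ/; palato-alveolar /tʃ/ becomes [k] when no front vowel follows, yielding [k] there.
From [vɛtʃe] the stem 'wind' is /vɛtʃ/; when no front vowel follows this yields [vɛka].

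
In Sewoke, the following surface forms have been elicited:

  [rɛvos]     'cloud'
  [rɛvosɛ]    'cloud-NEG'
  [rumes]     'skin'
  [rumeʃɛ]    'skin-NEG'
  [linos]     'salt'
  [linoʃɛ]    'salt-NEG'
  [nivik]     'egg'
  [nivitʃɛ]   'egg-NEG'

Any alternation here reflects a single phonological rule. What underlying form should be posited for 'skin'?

/rumeʃ/

'skin' shows [s] ~ [ʃ] at the end of the stem ([rumes] vs [rumeʃɛ]).
Compare 'cloud', with invariant [s] in [rɛvos] and [rɛvosɛ]: an analysis with underlying /s/ and a rule producing [ʃ] before the NEG suffix would wrongly predict alternation here too.
Therefore /ʃ/ is basic and [s] is derived by depalatalization (palato-alveolar /tʃ/ and /ʃ/ become [k] and [s] when no front vowel follows).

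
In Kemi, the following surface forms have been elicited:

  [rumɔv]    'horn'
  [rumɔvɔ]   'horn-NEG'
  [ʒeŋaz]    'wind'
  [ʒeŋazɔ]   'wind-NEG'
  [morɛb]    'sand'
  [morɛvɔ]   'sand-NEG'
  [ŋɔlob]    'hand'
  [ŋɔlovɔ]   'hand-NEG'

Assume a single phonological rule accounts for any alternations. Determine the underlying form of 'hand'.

The stem for 'hand' ends in [b] in [ŋɔlob] but [v] in [ŋɔlovɔ].
But 'horn' keeps [v] in both environments ([rumɔv], [rumɔvɔ]), so there is no rule changing /v/ to [b] in isolation.
The underlying segment must be /b/; voiced stops become fricatives between vowels, yielding [v] there.

/ŋɔlob/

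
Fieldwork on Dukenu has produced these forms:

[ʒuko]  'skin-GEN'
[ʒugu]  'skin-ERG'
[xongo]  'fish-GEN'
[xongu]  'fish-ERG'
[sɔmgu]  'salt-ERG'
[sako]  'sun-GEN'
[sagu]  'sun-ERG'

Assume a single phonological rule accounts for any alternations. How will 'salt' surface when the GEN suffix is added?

The GEN suffix surfaces as [-go] and [-ko], depending on the final segment of the stem.
By contrast the ERG suffix keeps its initial [g] throughout — that segment must be underlying.
The GEN suffix is therefore /-ko/ underlyingly, with post-nasal voicing: voiceless stops become voiced after a nasal.
After 'salt', which ends in a nasal, the suffix surfaces as [-go], giving [sɔmgo].

[sɔmgo]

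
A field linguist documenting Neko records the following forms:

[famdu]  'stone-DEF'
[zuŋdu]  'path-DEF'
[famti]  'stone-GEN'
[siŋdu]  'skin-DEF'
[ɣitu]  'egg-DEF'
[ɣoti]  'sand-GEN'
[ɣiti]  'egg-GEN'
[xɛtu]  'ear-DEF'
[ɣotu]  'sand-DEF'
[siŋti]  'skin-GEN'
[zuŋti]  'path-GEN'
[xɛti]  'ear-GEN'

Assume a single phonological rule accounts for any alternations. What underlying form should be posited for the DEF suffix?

/-du/

The DEF suffix surfaces as [-du] and [-tu], depending on the final segment of the stem.
By contrast the GEN suffix keeps its initial [t] throughout — that segment must be underlying.
The DEF suffix is therefore /-du/ underlyingly, with post-vocalic devoicing: voiced stops become voiceless after a vowel.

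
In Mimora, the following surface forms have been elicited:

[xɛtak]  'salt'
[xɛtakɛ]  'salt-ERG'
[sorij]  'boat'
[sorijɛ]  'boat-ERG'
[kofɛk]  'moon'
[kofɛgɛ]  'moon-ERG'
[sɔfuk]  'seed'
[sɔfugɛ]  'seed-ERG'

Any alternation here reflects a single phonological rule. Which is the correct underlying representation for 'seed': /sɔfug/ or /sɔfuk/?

'seed' shows [k] ~ [g] at the end of the stem ([sɔfuk] vs [sɔfugɛ]).
If /k/ were underlying and a rule turned it into [g] before the ERG suffix, 'salt' would also alternate; but it has [k] in both [xɛtak] and [xɛtakɛ].
The underlying segment must be /g/; voiced obstruents become voiceless word-finally, yielding [k] there.

/sɔfug/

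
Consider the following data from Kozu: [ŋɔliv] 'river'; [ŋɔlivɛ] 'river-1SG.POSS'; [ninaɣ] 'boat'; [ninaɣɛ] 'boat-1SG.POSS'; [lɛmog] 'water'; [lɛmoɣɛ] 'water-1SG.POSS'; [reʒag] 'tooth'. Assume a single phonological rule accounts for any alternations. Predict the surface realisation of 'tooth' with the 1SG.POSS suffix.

[reʒaɣɛ]

In [lɛmog] and [lɛmoɣɛ] the final segment of 'water' alternates: [g] ~ [ɣ].
Compare 'boat', with invariant [ɣ] in [ninaɣ] and [ninaɣɛ]: an analysis with underlying /ɣ/ and a rule producing [g] in isolation would wrongly predict alternation here too.
The underlying segment must be /g/; voiced stops become fricatives between vowels, yielding [ɣ] there.
The one attested form of 'tooth', [reʒag], shows underlying /reʒag/. Applying the same rule between vowels gives [reʒaɣɛ].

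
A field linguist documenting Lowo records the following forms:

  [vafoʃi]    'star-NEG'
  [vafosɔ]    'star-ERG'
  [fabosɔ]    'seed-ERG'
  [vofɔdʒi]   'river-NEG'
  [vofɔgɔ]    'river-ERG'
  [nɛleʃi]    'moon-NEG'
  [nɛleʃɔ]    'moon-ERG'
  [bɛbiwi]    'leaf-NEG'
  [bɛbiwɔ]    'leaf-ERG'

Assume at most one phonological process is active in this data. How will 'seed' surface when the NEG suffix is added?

[faboʃi]

'star' shows [ʃ] ~ [s] at the end of the stem ([vafoʃi] vs [vafosɔ]).
Compare 'moon', with invariant [ʃ] in [nɛleʃi] and [nɛleʃɔ]: an analysis with underlying /ʃ/ and a rule producing [s] before the ERG suffix would wrongly predict alternation here too.
The alternation reflects palatalization before a front vowel: /g/ and /s/ become palato-alveolar [dʒ] and [ʃ] before a front vowel. /s/ is underlying.
The one attested form of 'seed', [fabosɔ], shows underlying /fabos/. Applying the same rule before a front vowel gives [faboʃi].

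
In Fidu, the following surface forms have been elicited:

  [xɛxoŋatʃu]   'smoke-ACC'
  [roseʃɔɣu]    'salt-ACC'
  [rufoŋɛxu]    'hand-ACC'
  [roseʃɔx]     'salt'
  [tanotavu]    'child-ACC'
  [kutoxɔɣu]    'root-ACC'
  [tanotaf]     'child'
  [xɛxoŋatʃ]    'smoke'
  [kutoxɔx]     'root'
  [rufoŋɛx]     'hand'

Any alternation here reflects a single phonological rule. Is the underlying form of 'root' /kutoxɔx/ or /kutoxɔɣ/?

/kutoxɔɣ/

The stem for 'root' ends in [x] in [kutoxɔx] but [ɣ] in [kutoxɔɣu].
The stem 'hand' ([rufoŋɛx], [rufoŋɛxu]) shows [x] unchanged in both environments, so [x] cannot be basic with [ɣ] derived before the ACC suffix.
The underlying segment must be /ɣ/; voiced obstruents become voiceless word-finally, yielding [x] there.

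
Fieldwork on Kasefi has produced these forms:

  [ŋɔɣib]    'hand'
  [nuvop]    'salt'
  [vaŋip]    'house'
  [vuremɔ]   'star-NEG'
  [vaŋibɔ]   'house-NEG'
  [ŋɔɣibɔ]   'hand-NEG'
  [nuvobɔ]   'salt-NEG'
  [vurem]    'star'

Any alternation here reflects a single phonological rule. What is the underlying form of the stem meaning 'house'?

In [vaŋibɔ] and [vaŋip] the final segment of 'house' alternates: [b] ~ [p].
But 'hand' keeps [b] in both environments ([ŋɔɣibɔ], [ŋɔɣib]), so there is no rule changing /b/ to [p] in isolation.
The underlying segment must be /p/; voiceless stops become voiced between vowels, yielding [b] there.

/vaŋip/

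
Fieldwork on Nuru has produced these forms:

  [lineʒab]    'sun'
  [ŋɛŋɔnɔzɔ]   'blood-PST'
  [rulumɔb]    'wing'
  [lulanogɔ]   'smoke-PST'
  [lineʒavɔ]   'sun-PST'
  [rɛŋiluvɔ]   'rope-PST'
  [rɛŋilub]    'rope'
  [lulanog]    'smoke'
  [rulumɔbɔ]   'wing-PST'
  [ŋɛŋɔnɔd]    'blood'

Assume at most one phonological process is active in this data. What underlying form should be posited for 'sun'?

The stem for 'sun' ends in [v] in [lineʒavɔ] but [b] in [lineʒab].
The stem 'wing' ([rulumɔbɔ], [rulumɔb]) shows [b] unchanged in both environments, so [b] cannot be basic with [v] derived before the PST suffix.
The alternation reflects word-final hardening: voiced fricatives become stops word-finally. /v/ is underlying.
So 'sun' = /lineʒav/.

/lineʒav/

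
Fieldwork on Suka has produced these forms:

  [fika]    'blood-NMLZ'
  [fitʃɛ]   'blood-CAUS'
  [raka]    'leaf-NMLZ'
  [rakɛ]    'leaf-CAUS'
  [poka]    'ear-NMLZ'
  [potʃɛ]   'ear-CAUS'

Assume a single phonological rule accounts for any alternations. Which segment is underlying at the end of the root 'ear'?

'ear' shows [k] ~ [tʃ] at the end of the stem ([poka] vs [potʃɛ]).
But 'leaf' keeps [k] in both environments ([raka], [rakɛ]), so there is no rule changing /k/ to [tʃ] before the CAUS suffix.
The alternation reflects depalatalization: palato-alveolar /tʃ/ becomes [k] when no front vowel follows. /tʃ/ is underlying.

/tʃ/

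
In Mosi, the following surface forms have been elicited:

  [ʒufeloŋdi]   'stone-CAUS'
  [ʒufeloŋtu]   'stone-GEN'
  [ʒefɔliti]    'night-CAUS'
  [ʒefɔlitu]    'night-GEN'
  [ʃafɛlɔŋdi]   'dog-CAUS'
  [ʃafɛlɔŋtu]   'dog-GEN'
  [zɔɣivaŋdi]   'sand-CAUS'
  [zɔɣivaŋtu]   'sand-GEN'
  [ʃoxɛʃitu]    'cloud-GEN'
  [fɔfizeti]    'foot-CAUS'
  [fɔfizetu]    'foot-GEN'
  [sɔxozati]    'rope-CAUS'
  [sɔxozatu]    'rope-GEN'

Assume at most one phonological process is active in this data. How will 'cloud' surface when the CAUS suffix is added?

The CAUS suffix surfaces as [-di] and [-ti], depending on the final segment of the stem.
The GEN suffix, which begins with [t], is invariant after every stem; so [t] is not altered by any rule here.
So the underlying form is /-di/, and voiced stops become voiceless after a vowel.
After 'cloud', which ends in a vowel, the suffix surfaces as [-ti], giving [ʃoxɛʃiti].

[ʃoxɛʃiti]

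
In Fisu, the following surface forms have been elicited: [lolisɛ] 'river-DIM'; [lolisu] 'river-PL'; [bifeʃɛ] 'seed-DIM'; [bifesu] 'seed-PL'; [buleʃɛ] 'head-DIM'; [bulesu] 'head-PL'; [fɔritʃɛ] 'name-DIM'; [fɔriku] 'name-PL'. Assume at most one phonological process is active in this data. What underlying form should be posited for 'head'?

/buleʃ/

The root 'head' surfaces as [buleʃɛ] and [bulesu], with a stem-final [ʃ] ~ [s] alternation.
The stem 'river' ([lolisɛ], [lolisu]) shows [s] unchanged in both environments, so [s] cannot be basic with [ʃ] derived before the DIM suffix.
The alternation reflects depalatalization: palato-alveolar /tʃ/ and /ʃ/ become [k] and [s] when no front vowel follows. /ʃ/ is underlying.
So 'head' = /buleʃ/.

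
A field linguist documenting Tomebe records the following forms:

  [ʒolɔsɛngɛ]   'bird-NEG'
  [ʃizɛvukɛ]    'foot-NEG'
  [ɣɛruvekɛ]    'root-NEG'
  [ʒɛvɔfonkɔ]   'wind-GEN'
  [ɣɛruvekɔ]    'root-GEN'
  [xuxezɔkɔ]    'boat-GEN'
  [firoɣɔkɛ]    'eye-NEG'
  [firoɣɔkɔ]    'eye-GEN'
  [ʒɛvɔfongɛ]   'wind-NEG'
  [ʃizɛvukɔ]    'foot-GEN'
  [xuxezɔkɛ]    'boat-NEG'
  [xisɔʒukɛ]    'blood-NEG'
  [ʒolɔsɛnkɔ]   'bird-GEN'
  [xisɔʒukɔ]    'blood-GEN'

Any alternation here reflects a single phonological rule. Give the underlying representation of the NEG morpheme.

/-gɛ/

The NEG morpheme has two allomorphs, [-gɛ] and [-kɛ].
By contrast the GEN suffix keeps its initial [k] throughout — that segment must be underlying.
The NEG suffix is therefore /-gɛ/ underlyingly, with post-vocalic devoicing: voiced stops become voiceless after a vowel.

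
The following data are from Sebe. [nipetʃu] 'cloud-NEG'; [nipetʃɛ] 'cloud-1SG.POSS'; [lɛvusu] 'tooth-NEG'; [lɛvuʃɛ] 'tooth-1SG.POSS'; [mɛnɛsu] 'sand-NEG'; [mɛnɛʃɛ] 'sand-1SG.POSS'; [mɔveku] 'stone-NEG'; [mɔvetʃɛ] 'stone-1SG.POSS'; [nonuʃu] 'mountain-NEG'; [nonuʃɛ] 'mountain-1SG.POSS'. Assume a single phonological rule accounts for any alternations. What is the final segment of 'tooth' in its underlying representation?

The root 'tooth' surfaces as [lɛvusu] and [lɛvuʃɛ], with a stem-final [s] ~ [ʃ] alternation.
Compare 'mountain', with invariant [ʃ] in [nonuʃu] and [nonuʃɛ]: an analysis with underlying /ʃ/ and a rule producing [s] before the NEG suffix would wrongly predict alternation here too.
The underlying segment must be /s/; /k/ and /s/ become palato-alveolar [tʃ] and [ʃ] before a front vowel, yielding [ʃ] there.

/s/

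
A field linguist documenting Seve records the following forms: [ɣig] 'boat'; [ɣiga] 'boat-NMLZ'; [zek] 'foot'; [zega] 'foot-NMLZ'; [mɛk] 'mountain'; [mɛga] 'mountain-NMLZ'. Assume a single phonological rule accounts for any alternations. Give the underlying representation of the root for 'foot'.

'foot' shows [k] ~ [g] at the end of the stem ([zek] vs [zega]).
Compare 'boat', with invariant [g] in [ɣig] and [ɣiga]: an analysis with underlying /g/ and a rule producing [k] in isolation would wrongly predict alternation here too.
The alternation reflects intervocalic voicing: voiceless stops become voiced between vowels. /k/ is underlying.
So 'foot' = /zek/.

/zek/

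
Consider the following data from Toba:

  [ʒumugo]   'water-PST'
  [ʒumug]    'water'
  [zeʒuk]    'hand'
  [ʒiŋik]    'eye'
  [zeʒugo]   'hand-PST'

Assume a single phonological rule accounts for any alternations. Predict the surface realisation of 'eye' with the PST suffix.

[ʒiŋigo]

In [zeʒugo] and [zeʒuk] the final segment of 'hand' alternates: [g] ~ [k].
Compare 'water', with invariant [g] in [ʒumugo] and [ʒumug]: an analysis with underlying /g/ and a rule producing [k] in isolation would wrongly predict alternation here too.
Therefore /k/ is basic and [g] is derived by intervocalic voicing (voiceless stops become voiced between vowels).
From [ʒiŋik] the stem 'eye' is /ʒiŋik/; between vowels this yields [ʒiŋigo].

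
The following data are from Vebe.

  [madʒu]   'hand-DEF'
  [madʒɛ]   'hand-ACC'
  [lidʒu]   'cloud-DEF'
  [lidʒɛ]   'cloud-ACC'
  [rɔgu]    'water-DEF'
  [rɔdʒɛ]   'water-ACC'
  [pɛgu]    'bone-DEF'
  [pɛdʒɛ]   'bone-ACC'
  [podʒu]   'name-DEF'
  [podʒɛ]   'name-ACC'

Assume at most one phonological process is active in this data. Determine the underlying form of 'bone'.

In [pɛgu] and [pɛdʒɛ] the final segment of 'bone' alternates: [g] ~ [dʒ].
The stem 'cloud' ([lidʒu], [lidʒɛ]) shows [dʒ] unchanged in both environments, so [dʒ] cannot be basic with [g] derived before the DEF suffix.
Therefore /g/ is basic and [dʒ] is derived by palatalization before a front vowel (/g/ becomes palato-alveolar [dʒ] before a front vowel).
So 'bone' = /pɛg/.

/pɛg/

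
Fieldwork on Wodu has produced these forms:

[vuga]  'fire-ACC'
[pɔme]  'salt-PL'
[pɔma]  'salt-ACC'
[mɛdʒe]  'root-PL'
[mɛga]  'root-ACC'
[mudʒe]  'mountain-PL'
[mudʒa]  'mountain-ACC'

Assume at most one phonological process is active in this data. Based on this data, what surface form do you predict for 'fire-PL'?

[vudʒe]

The stem for 'root' ends in [dʒ] in [mɛdʒe] but [g] in [mɛga].
If /dʒ/ were underlying and a rule turned it into [g] before the ACC suffix, 'mountain' would also alternate; but it has [dʒ] in both [mudʒe] and [mudʒa].
The alternation reflects palatalization before a front vowel: /g/ becomes palato-alveolar [dʒ] before a front vowel. /g/ is underlying.
The one attested form of 'fire', [vuga], shows underlying /vug/. Applying the same rule before a front vowel gives [vudʒe].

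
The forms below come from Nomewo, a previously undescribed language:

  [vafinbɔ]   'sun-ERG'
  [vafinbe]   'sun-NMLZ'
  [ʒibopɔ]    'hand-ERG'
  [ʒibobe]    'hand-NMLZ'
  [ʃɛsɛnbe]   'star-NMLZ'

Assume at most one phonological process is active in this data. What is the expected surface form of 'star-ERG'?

The ERG suffix surfaces as [-bɔ] and [-pɔ], depending on the final segment of the stem.
By contrast the NMLZ suffix keeps its initial [b] throughout — that segment must be underlying.
The ERG suffix is therefore /-pɔ/ underlyingly, with post-nasal voicing: voiceless stops become voiced after a nasal.
After 'star', which ends in a nasal, the suffix surfaces as [-bɔ], giving [ʃɛsɛnbɔ].

[ʃɛsɛnbɔ]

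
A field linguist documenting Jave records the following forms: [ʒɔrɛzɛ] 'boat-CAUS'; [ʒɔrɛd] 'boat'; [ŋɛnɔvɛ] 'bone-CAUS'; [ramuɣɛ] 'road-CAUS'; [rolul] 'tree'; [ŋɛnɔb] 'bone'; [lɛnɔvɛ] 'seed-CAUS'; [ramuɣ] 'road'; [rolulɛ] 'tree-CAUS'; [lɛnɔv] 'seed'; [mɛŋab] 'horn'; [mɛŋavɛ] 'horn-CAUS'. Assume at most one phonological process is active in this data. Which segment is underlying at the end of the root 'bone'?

/b/

In [ŋɛnɔvɛ] and [ŋɛnɔb] the final segment of 'bone' alternates: [v] ~ [b].
But 'seed' keeps [v] in both environments ([lɛnɔvɛ], [lɛnɔv]), so there is no rule changing /v/ to [b] in isolation.
The alternation reflects intervocalic spirantization: voiced stops become fricatives between vowels. /b/ is underlying.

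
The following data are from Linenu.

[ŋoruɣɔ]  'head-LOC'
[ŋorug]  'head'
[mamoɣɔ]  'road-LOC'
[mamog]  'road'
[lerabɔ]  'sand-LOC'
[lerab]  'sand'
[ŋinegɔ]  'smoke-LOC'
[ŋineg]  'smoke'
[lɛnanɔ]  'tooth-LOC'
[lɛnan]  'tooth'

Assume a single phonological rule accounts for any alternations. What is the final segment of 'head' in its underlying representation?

The stem for 'head' ends in [ɣ] in [ŋoruɣɔ] but [g] in [ŋorug].
If /g/ were underlying and a rule turned it into [ɣ] before the LOC suffix, 'smoke' would also alternate; but it has [g] in both [ŋinegɔ] and [ŋineg].
The alternation reflects word-final hardening: voiced fricatives become stops word-finally. /ɣ/ is underlying.

/ɣ/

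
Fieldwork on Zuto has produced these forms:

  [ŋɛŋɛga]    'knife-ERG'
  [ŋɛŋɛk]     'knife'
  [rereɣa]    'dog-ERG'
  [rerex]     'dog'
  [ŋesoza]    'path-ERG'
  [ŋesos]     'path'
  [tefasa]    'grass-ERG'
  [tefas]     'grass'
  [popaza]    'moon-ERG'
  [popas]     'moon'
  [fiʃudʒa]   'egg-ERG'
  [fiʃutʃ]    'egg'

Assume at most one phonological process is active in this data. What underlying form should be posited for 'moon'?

/popaz/

The stem for 'moon' ends in [z] in [popaza] but [s] in [popas].
But 'grass' keeps [s] in both environments ([tefasa], [tefas]), so there is no rule changing /s/ to [z] before the ERG suffix.
Therefore /z/ is basic and [s] is derived by word-final obstruent devoicing (voiced obstruents become voiceless word-finally).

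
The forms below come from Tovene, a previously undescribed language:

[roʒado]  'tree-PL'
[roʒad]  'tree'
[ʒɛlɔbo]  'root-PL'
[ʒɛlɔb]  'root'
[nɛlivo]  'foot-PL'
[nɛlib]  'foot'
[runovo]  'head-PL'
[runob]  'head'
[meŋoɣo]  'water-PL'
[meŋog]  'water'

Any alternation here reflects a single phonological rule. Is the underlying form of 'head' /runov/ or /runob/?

The stem for 'head' ends in [v] in [runovo] but [b] in [runob].
But 'root' keeps [b] in both environments ([ʒɛlɔbo], [ʒɛlɔb]), so there is no rule changing /b/ to [v] before the PL suffix.
The alternation reflects word-final hardening: voiced fricatives become stops word-finally. /v/ is underlying.

/runov/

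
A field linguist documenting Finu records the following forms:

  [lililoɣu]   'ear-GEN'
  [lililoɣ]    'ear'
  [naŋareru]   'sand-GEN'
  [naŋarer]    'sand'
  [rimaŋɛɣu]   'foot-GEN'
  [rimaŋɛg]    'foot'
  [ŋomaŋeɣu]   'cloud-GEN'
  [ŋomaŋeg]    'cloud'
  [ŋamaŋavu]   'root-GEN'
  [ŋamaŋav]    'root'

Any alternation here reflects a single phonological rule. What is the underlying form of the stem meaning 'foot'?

/rimaŋɛg/

'foot' shows [ɣ] ~ [g] at the end of the stem ([rimaŋɛɣu] vs [rimaŋɛg]).
The stem 'ear' ([lililoɣu], [lililoɣ]) shows [ɣ] unchanged in both environments, so [ɣ] cannot be basic with [g] derived in isolation.
Therefore /g/ is basic and [ɣ] is derived by intervocalic spirantization (voiced stops become fricatives between vowels).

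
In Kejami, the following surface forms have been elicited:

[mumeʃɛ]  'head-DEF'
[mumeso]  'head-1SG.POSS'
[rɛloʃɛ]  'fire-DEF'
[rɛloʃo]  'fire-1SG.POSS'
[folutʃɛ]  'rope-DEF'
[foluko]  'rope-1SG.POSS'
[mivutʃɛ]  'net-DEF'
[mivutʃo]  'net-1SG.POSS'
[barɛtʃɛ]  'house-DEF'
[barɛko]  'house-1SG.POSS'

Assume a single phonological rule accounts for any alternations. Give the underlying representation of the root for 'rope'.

The root 'rope' surfaces as [folutʃɛ] and [foluko], with a stem-final [tʃ] ~ [k] alternation.
But 'net' keeps [tʃ] in both environments ([mivutʃɛ], [mivutʃo]), so there is no rule changing /tʃ/ to [k] before the 1SG.POSS suffix.
Therefore /k/ is basic and [tʃ] is derived by palatalization before a front vowel (/k/ and /s/ become palato-alveolar [tʃ] and [ʃ] before a front vowel).
Hence 'rope' is /foluk/ underlyingly.

/foluk/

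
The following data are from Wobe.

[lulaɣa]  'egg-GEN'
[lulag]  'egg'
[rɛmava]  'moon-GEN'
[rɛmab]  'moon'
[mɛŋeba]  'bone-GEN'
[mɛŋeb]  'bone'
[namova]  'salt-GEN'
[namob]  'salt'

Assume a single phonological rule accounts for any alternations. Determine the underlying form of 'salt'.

/namov/

The root 'salt' surfaces as [namova] and [namob], with a stem-final [v] ~ [b] alternation.
If /b/ were underlying and a rule turned it into [v] before the GEN suffix, 'bone' would also alternate; but it has [b] in both [mɛŋeba] and [mɛŋeb].
The alternation reflects word-final hardening: voiced fricatives become stops word-finally. /v/ is underlying.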